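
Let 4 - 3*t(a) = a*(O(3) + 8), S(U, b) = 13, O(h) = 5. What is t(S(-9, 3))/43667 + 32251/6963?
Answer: 1407921452/304053321 ≈ 4.6305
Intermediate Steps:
t(a) = 4/3 - 13*a/3 (t(a) = 4/3 - a*(5 + 8)/3 = 4/3 - a*13/3 = 4/3 - 13*a/3)
t(S(-9, 3))/43667 + 32251/6963 = (4/3 - 13/3*13)/43667 + 32251/6963 = (4/3 - 169/3)*(1/43667) + 32251*(1/6963) = -55*1/43667 + 32251/6963 = -55/43667 + 32251/6963 = 1407921452/304053321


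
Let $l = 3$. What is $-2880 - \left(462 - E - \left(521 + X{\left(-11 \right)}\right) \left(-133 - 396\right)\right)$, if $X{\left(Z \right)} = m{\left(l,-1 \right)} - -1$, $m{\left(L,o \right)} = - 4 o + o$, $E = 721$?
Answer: $-280346$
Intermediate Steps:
$m{\left(L,o \right)} = - 3 o$
$X{\left(Z \right)} = 4$ ($X{\left(Z \right)} = \left(-3\right) \left(-1\right) - -1 = 3 + 1 = 4$)
$-2880 - \left(462 - E - \left(521 + X{\left(-11 \right)}\right) \left(-133 - 396\right)\right) = -2880 + \left(\left(721 - \left(-58 - -520\right)\right) + \left(521 + 4\right) \left(-133 - 396\right)\right) = -2880 + \left(\left(721 - \left(-58 + 520\right)\right) + 525 \left(-529\right)\right) = -2880 + \left(\left(721 - 462\right) - 277725\right) = -2880 + \left(259 - 277725\right) = -2880 - 277466 = -280346$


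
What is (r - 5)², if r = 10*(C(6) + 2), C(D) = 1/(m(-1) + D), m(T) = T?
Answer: 289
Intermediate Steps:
C(D) = 1/(-1 + D)
r = 22 (r = 10*(1/(-1 + 6) + 2) = 10*(1/5 + 2) = 10*(⅕ + 2) = 10*(11/5) = 22)
(r - 5)² = (22 - 5)² = 17² = 289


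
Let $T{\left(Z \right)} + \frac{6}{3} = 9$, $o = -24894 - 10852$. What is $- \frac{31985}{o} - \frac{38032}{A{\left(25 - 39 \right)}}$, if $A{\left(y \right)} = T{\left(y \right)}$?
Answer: $- \frac{1359267977}{250222} \approx -5432.3$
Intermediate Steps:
$o = -35746$
$T{\left(Z \right)} = 7$ ($T{\left(Z \right)} = -2 + 9 = 7$)
$A{\left(y \right)} = 7$
$- \frac{31985}{o} - \frac{38032}{A{\left(25 - 39 \right)}} = - \frac{31985}{-35746} - \frac{38032}{7} = \left(-31985\right) \left(- \frac{1}{35746}\right) - \frac{38032}{7} = \frac{31985}{35746} - \frac{38032}{7} = - \frac{1359267977}{250222}$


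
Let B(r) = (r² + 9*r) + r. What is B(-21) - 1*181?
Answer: 50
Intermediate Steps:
B(r) = r² + 10*r
B(-21) - 1*181 = -21*(10 - 21) - 1*181 = -21*(-11) - 181 = 231 - 181 = 50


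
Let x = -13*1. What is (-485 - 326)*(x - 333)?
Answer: 280606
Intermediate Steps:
x = -13
(-485 - 326)*(x - 333) = (-485 - 326)*(-13 - 333) = -811*(-346) = 280606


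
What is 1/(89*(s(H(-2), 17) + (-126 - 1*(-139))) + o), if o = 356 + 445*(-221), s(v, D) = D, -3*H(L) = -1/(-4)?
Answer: -1/95319 ≈ -1.0491e-5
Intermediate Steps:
H(L) = -1/12 (H(L) = -(-1)/(3*(-4)) = -(-1)*(-1)/(3*4) = -1/3*1/4 = -1/12)
o = -97989 (o = 356 - 98345 = -97989)
1/(89*(s(H(-2), 17) + (-126 - 1*(-139))) + o) = 1/(89*(17 + (-126 - 1*(-139))) - 97989) = 1/(89*(17 + (-126 + 139)) - 97989) = 1/(89*(17 + 13) - 97989) = 1/(89*30 - 97989) = 1/(2670 - 97989) = 1/(-95319) = -1/95319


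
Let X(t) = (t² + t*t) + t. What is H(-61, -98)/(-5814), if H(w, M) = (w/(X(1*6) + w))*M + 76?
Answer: -3635/49419 ≈ -0.073555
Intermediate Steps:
X(t) = t + 2*t² (X(t) = (t² + t²) + t = 2*t² + t = t + 2*t²)
H(w, M) = 76 + M*w/(78 + w) (H(w, M) = (w/((1*6)*(1 + 2*(1*6)) + w))*M + 76 = (w/(6*(1 + 2*6) + w))*M + 76 = (w/(6*(1 + 12) + w))*M + 76 = (w/(6*13 + w))*M + 76 = (w/(78 + w))*M + 76 = M*w/(78 + w) + 76 = 76 + M*w/(78 + w))
H(-61, -98)/(-5814) = ((5928 + 76*(-61) - 98*(-61))/(78 - 61))/(-5814) = ((5928 - 4636 + 5978)/17)*(-1/5814) = ((1/17)*7270)*(-1/5814) = (7270/17)*(-1/5814) = -3635/49419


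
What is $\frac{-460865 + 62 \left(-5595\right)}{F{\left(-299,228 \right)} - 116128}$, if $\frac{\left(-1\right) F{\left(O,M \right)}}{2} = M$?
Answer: $\frac{62135}{8968} \approx 6.9285$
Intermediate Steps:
$F{\left(O,M \right)} = - 2 M$
$\frac{-460865 + 62 \left(-5595\right)}{F{\left(-299,228 \right)} - 116128} = \frac{-460865 + 62 \left(-5595\right)}{\left(-2\right) 228 - 116128} = \frac{-460865 - 346890}{-456 - 116128} = - \frac{807755}{-116584} = \left(-807755\right) \left(- \frac{1}{116584}\right) = \frac{62135}{8968}$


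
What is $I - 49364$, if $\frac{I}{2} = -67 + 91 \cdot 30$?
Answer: $-44038$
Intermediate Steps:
$I = 5326$ ($I = 2 \left(-67 + 91 \cdot 30\right) = 2 \left(-67 + 2730\right) = 2 \cdot 2663 = 5326$)
$I - 49364 = 5326 - 49364 = -44038$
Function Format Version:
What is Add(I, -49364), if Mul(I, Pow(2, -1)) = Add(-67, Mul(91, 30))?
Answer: -44038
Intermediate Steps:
I = 5326 (I = Mul(2, Add(-67, Mul(91, 30))) = Mul(2, Add(-67, 2730)) = Mul(2, 2663) = 5326)
Add(I, -49364) = Add(5326, -49364) = -44038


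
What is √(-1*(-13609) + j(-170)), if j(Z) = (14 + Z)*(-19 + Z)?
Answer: √43093 ≈ 207.59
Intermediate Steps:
j(Z) = (-19 + Z)*(14 + Z)
√(-1*(-13609) + j(-170)) = √(-1*(-13609) + (-266 + (-170)² - 5*(-170))) = √(13609 + (-266 + 28900 + 850)) = √(13609 + 29484) = √43093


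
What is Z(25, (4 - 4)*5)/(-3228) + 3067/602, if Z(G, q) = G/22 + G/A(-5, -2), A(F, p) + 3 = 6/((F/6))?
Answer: 5554498811/1090166616 ≈ 5.0951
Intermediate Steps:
A(F, p) = -3 + 36/F (A(F, p) = -3 + 6/((F/6)) = -3 + 6*(6/F) = -3 + 36/F)
Z(G, q) = -59*G/1122 (Z(G, q) = G/22 + G/(-3 + 36/(-5)) = G*(1/22) + G/(-3 + 36*(-⅕)) = G/22 + G/(-3 - 36/5) = G/22 + G/(-51/5) = G/22 + G*(-5/51) = G/22 - 5*G/51 = -59*G/1122)
Z(25, (4 - 4)*5)/(-3228) + 3067/602 = -59/1122*25/(-3228) + 3067/602 = -1475/1122*(-1/3228) + 3067*(1/602) = 1475/3621816 + 3067/602 = 5554498811/1090166616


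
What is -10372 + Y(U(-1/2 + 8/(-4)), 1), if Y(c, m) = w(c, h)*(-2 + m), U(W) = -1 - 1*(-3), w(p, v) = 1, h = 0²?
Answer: -10373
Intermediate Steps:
h = 0
U(W) = 2 (U(W) = -1 + 3 = 2)
Y(c, m) = -2 + m (Y(c, m) = 1*(-2 + m) = -2 + m)
-10372 + Y(U(-1/2 + 8/(-4)), 1) = -10372 + (-2 + 1) = -10372 - 1 = -10373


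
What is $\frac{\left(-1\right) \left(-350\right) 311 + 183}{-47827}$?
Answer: $- \frac{109033}{47827} \approx -2.2797$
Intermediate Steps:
$\frac{\left(-1\right) \left(-350\right) 311 + 183}{-47827} = \left(350 \cdot 311 + 183\right) \left(- \frac{1}{47827}\right) = \left(108850 + 183\right) \left(- \frac{1}{47827}\right) = 109033 \left(- \frac{1}{47827}\right) = - \frac{109033}{47827}$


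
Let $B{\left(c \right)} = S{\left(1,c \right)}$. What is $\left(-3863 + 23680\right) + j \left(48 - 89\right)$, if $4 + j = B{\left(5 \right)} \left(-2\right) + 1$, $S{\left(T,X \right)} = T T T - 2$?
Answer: $19858$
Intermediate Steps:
$S{\left(T,X \right)} = -2 + T^{3}$ ($S{\left(T,X \right)} = T^{2} T - 2 = T^{3} - 2 = -2 + T^{3}$)
$B{\left(c \right)} = -1$ ($B{\left(c \right)} = -2 + 1^{3} = -2 + 1 = -1$)
$j = -1$ ($j = -4 + \left(\left(-1\right) \left(-2\right) + 1\right) = -4 + \left(2 + 1\right) = -4 + 3 = -1$)
$\left(-3863 + 23680\right) + j \left(48 - 89\right) = \left(-3863 + 23680\right) - \left(48 - 89\right) = 19817 - -41 = 19817 + 41 = 19858$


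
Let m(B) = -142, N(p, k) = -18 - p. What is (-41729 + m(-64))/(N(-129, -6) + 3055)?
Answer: -41871/3166 ≈ -13.225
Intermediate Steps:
(-41729 + m(-64))/(N(-129, -6) + 3055) = (-41729 - 142)/((-18 - 1*(-129)) + 3055) = -41871/((-18 + 129) + 3055) = -41871/(111 + 3055) = -41871/3166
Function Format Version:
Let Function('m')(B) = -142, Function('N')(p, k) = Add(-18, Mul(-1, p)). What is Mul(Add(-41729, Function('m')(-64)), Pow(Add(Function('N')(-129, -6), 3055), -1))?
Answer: Rational(-41871, 3166) ≈ -13.225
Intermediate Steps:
Mul(Add(-41729, Function('m')(-64)), Pow(Add(Function('N')(-129, -6), 3055), -1)) = Mul(Add(-41729, -142), Pow(Add(Add(-18, Mul(-1, -129)), 3055), -1)) = Mul(-41871, Pow(Add(Add(-18, 129), 3055), -1)) = Mul(-41871, Pow(Add(111, 3055), -1)) = Mul(-41871, Pow(3166, -1)) = Mul(-41871, Rational(1, 3166)) = Rational(-41871, 3166)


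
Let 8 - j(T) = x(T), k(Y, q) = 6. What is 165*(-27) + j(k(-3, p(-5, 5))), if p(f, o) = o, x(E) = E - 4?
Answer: -4449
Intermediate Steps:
x(E) = -4 + E
j(T) = 12 - T (j(T) = 8 - (-4 + T) = 8 + (4 - T) = 12 - T)
165*(-27) + j(k(-3, p(-5, 5))) = 165*(-27) + (12 - 1*6) = -4455 + (12 - 6) = -4455 + 6 = -4449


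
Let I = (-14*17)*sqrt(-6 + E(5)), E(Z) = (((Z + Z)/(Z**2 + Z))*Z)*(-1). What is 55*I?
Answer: -13090*I*sqrt(69)/3 ≈ -36245.0*I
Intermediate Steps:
E(Z) = -2*Z**2/(Z + Z**2) (E(Z) = (((2*Z)/(Z + Z**2))*Z)*(-1) = ((2*Z/(Z + Z**2))*Z)*(-1) = (2*Z**2/(Z + Z**2))*(-1) = -2*Z**2/(Z + Z**2))
I = -238*I*sqrt(69)/3 (I = (-14*17)*sqrt(-6 - 2*5/(1 + 5)) = -238*sqrt(-6 - 2*5/6) = -238*sqrt(-6 - 2*5*1/6) = -238*sqrt(-6 - 5/3) = -238*I*sqrt(69)/3 ≈ -658.99*I)
55*I = 55*(-238*I*sqrt(69)/3) = -13090*I*sqrt(69)/3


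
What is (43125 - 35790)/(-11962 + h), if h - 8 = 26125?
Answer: 7335/14171 ≈ 0.51761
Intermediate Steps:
h = 26133 (h = 8 + 26125 = 26133)
(43125 - 35790)/(-11962 + h) = (43125 - 35790)/(-11962 + 26133) = 7335/14171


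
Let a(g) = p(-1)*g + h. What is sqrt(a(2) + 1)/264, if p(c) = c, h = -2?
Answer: I*sqrt(3)/264 ≈ 0.0065608*I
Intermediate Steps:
a(g) = -2 - g (a(g) = -g - 2 = -2 - g)
sqrt(a(2) + 1)/264 = sqrt((-2 - 1*2) + 1)/264 = sqrt((-2 - 2) + 1)/264 = sqrt(-4 + 1)/264 = sqrt(-3)/264 = (I*sqrt(3))/264 = I*sqrt(3)/264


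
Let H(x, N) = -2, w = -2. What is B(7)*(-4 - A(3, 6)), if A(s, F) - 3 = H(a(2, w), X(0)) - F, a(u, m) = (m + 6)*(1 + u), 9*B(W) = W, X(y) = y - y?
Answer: 7/9 ≈ 0.77778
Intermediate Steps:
X(y) = 0
B(W) = W/9
a(u, m) = (1 + u)*(6 + m) (a(u, m) = (6 + m)*(1 + u) = (1 + u)*(6 + m))
A(s, F) = 1 - F (A(s, F) = 3 + (-2 - F) = 1 - F)
B(7)*(-4 - A(3, 6)) = ((⅑)*7)*(-4 - (1 - 1*6)) = 7*(-4 - (1 - 6))/9 = 7*(-4 - 1*(-5))/9 = 7*(-4 + 5)/9 = (7/9)*1 = 7/9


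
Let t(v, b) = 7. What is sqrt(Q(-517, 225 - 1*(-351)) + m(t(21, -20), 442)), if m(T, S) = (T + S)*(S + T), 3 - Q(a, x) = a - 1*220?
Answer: sqrt(202341) ≈ 449.82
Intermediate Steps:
Q(a, x) = 223 - a (Q(a, x) = 3 - (a - 1*220) = 3 - (a - 220) = 3 - (-220 + a) = 3 + (220 - a) = 223 - a)
m(T, S) = (S + T)**2 (m(T, S) = (S + T)*(S + T) = (S + T)**2)
sqrt(Q(-517, 225 - 1*(-351)) + m(t(21, -20), 442)) = sqrt((223 - 1*(-517)) + (442 + 7)**2) = sqrt((223 + 517) + 449**2) = sqrt(740 + 201601) = sqrt(202341)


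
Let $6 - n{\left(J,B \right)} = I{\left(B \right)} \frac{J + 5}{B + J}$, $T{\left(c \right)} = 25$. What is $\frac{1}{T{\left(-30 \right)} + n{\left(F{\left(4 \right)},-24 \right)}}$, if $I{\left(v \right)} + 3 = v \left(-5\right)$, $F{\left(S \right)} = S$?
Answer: $\frac{20}{1673} \approx 0.011955$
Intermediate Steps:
$I{\left(v \right)} = -3 - 5 v$ ($I{\left(v \right)} = -3 + v \left(-5\right) = -3 - 5 v$)
$n{\left(J,B \right)} = 6 - \frac{\left(-3 - 5 B\right) \left(5 + J\right)}{B + J}$ ($n{\left(J,B \right)} = 6 - \left(-3 - 5 B\right) \frac{J + 5}{B + J} = 6 - \left(-3 - 5 B\right) \frac{5 + J}{B + J} = 6 - \frac{\left(-3 - 5 B\right) \left(5 + J\right)}{B + J}$)
$\frac{1}{T{\left(-30 \right)} + n{\left(F{\left(4 \right)},-24 \right)}} = \frac{1}{25 + \frac{15 + 9 \cdot 4 + 31 \left(-24\right) + 5 \left(-24\right) 4}{-24 + 4}} = \frac{1}{25 + \frac{15 + 36 - 744 - 480}{-20}} = \frac{1}{25 - - \frac{1173}{20}} = \frac{1}{25 + \frac{1173}{20}} = \frac{1}{\frac{1673}{20}} = \frac{20}{1673}$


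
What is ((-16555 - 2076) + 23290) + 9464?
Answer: 14123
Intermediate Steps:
((-16555 - 2076) + 23290) + 9464 = (-18631 + 23290) + 9464 = 4659 + 9464 = 14123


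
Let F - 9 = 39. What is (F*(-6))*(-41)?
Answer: 11808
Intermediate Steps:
F = 48 (F = 9 + 39 = 48)
(F*(-6))*(-41) = (48*(-6))*(-41) = -288*(-41) = 11808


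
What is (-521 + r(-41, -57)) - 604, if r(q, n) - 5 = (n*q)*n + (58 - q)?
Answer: -134230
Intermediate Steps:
r(q, n) = 63 - q + q*n² (r(q, n) = 5 + ((n*q)*n + (58 - q)) = 5 + (q*n² + (58 - q)) = 5 + (58 - q + q*n²) = 63 - q + q*n²)
(-521 + r(-41, -57)) - 604 = (-521 + (63 - 1*(-41) - 41*(-57)²)) - 604 = (-521 + (63 + 41 - 41*3249)) - 604 = (-521 + (63 + 41 - 133209)) - 604 = (-521 - 133105) - 604 = -133626 - 604 = -134230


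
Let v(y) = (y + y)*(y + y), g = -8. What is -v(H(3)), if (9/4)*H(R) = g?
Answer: -4096/81 ≈ -50.568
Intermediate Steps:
H(R) = -32/9 (H(R) = (4/9)*(-8) = -32/9)
v(y) = 4*y² (v(y) = (2*y)*(2*y) = 4*y²)
-v(H(3)) = -4*(-32/9)² = -4*1024/81 = -1*4096/81 = -4096/81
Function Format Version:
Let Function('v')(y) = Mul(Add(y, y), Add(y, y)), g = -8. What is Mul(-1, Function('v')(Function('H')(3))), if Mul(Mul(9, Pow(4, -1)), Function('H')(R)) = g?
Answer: Rational(-4096, 81) ≈ -50.568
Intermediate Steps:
Function('H')(R) = Rational(-32, 9) (Function('H')(R) = Mul(Rational(4, 9), -8) = Rational(-32, 9))
Function('v')(y) = Mul(4, Pow(y, 2)) (Function('v')(y) = Mul(Mul(2, y), Mul(2, y)) = Mul(4, Pow(y, 2)))
Mul(-1, Function('v')(Function('H')(3))) = Mul(-1, Mul(4, Pow(Rational(-32, 9), 2))) = Mul(-1, Mul(4, Rational(1024, 81))) = Mul(-1, Rational(4096, 81)) = Rational(-4096, 81)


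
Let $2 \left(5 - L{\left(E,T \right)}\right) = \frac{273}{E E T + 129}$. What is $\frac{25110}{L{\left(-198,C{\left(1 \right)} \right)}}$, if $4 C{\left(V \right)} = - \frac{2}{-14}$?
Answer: $\frac{59728320}{11681} \approx 5113.3$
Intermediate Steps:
$C{\left(V \right)} = \frac{1}{28}$ ($C{\left(V \right)} = \frac{\left(-2\right) \frac{1}{-14}}{4} = \frac{\left(-2\right) \left(- \frac{1}{14}\right)}{4} = \frac{1}{4} \cdot \frac{1}{7} = \frac{1}{28}$)
$L{\left(E,T \right)} = 5 - \frac{273}{2 \left(129 + T E^{2}\right)}$ ($L{\left(E,T \right)} = 5 - \frac{273 \frac{1}{E E T + 129}}{2} = 5 - \frac{273 \frac{1}{E^{2} T + 129}}{2} = 5 - \frac{273 \frac{1}{T E^{2} + 129}}{2} = 5 - \frac{273 \frac{1}{129 + T E^{2}}}{2} = 5 - \frac{273}{2 \left(129 + T E^{2}\right)}$)
$\frac{25110}{L{\left(-198,C{\left(1 \right)} \right)}} = \frac{25110}{\frac{1}{2} \frac{1}{129 + \frac{\left(-198\right)^{2}}{28}} \left(1017 + 10 \cdot \frac{1}{28} \left(-198\right)^{2}\right)} = \frac{25110}{\frac{1}{2} \frac{1}{129 + \frac{1}{28} \cdot 39204} \left(1017 + 10 \cdot \frac{1}{28} \cdot 39204\right)} = \frac{25110}{\frac{1}{2} \frac{1}{129 + \frac{9801}{7}} \left(1017 + \frac{98010}{7}\right)} = \frac{25110}{\frac{1}{2} \frac{1}{\frac{10704}{7}} \cdot \frac{105129}{7}} = \frac{25110}{\frac{1}{2} \cdot \frac{7}{10704} \cdot \frac{105129}{7}} = \frac{25110}{\frac{35043}{7136}} = 25110 \cdot \frac{7136}{35043} = \frac{59728320}{11681}$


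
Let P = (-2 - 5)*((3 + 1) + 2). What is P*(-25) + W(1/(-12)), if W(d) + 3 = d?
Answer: 12563/12 ≈ 1046.9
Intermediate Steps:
W(d) = -3 + d
P = -42 (P = -7*(4 + 2) = -7*6 = -42)
P*(-25) + W(1/(-12)) = -42*(-25) + (-3 + 1/(-12)) = 1050 + (-3 - 1/12) = 1050 - 37/12 = 12563/12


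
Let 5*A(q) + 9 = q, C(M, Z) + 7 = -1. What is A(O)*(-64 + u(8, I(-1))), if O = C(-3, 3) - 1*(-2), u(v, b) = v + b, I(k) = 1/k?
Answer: 171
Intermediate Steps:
C(M, Z) = -8 (C(M, Z) = -7 - 1 = -8)
u(v, b) = b + v
O = -6 (O = -8 - 1*(-2) = -8 + 2 = -6)
A(q) = -9/5 + q/5
A(O)*(-64 + u(8, I(-1))) = (-9/5 + (1/5)*(-6))*(-64 + (1/(-1) + 8)) = (-9/5 - 6/5)*(-64 + (-1 + 8)) = -3*(-64 + 7) = -3*(-57) = 171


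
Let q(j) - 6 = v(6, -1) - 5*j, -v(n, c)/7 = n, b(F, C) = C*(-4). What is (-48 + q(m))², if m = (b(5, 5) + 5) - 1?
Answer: 16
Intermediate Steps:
b(F, C) = -4*C
v(n, c) = -7*n
m = -16 (m = (-4*5 + 5) - 1 = (-20 + 5) - 1 = -15 - 1 = -16)
q(j) = -36 - 5*j (q(j) = 6 + (-7*6 - 5*j) = 6 + (-42 - 5*j) = -36 - 5*j)
(-48 + q(m))² = (-48 + (-36 - 5*(-16)))² = (-48 + (-36 + 80))² = (-48 + 44)² = (-4)² = 16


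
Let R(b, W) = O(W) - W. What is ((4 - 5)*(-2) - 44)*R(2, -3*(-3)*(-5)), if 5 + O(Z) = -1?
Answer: -1638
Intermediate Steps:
O(Z) = -6 (O(Z) = -5 - 1 = -6)
R(b, W) = -6 - W
((4 - 5)*(-2) - 44)*R(2, -3*(-3)*(-5)) = ((4 - 5)*(-2) - 44)*(-6 - (-3*(-3))*(-5)) = (-1*(-2) - 44)*(-6 - 9*(-5)) = (2 - 44)*(-6 - 1*(-45)) = -42*(-6 + 45) = -42*39 = -1638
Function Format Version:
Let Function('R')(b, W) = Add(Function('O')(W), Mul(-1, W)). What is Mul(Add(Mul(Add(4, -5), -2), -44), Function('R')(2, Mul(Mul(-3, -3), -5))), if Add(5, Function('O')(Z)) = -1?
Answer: -1638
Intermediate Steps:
Function('O')(Z) = -6 (Function('O')(Z) = Add(-5, -1) = -6)
Function('R')(b, W) = Add(-6, Mul(-1, W))
Mul(Add(Mul(Add(4, -5), -2), -44), Function('R')(2, Mul(Mul(-3, -3), -5))) = Mul(Add(Mul(Add(4, -5), -2), -44), Add(-6, Mul(-1, Mul(Mul(-3, -3), -5)))) = Mul(Add(Mul(-1, -2), -44), Add(-6, Mul(-1, Mul(9, -5)))) = Mul(Add(2, -44), Add(-6, Mul(-1, -45))) = Mul(-42, Add(-6, 45)) = Mul(-42, 39) = -1638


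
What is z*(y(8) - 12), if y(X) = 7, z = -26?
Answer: 130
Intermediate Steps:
z*(y(8) - 12) = -26*(7 - 12) = -26*(-5) = 130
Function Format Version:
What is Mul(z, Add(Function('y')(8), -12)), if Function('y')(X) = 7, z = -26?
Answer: 130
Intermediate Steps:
Mul(z, Add(Function('y')(8), -12)) = Mul(-26, Add(7, -12)) = Mul(-26, -5) = 130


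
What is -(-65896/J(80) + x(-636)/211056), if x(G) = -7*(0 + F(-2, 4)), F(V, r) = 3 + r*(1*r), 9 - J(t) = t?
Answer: -13907736733/14984976 ≈ -928.11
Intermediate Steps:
J(t) = 9 - t
F(V, r) = 3 + r² (F(V, r) = 3 + r*r = 3 + r²)
x(G) = -133 (x(G) = -7*(0 + (3 + 4²)) = -7*(0 + (3 + 16)) = -7*(0 + 19) = -7*19 = -133)
-(-65896/J(80) + x(-636)/211056) = -(-65896/(9 - 1*80) - 133/211056) = -(-65896/(9 - 80) - 133*1/211056) = -(-65896/(-71) - 133/211056) = -(-65896*(-1/71) - 133/211056) = -(65896/71 - 133/211056) = -1*13907736733/14984976 = -13907736733/14984976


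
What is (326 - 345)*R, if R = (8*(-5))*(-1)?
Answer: -760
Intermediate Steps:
R = 40 (R = -40*(-1) = 40)
(326 - 345)*R = (326 - 345)*40 = -19*40 = -760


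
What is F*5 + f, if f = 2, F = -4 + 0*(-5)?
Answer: -18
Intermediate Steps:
F = -4 (F = -4 + 0 = -4)
F*5 + f = -4*5 + 2 = -20 + 2 = -18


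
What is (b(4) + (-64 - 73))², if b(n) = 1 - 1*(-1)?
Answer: 18225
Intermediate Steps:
b(n) = 2 (b(n) = 1 + 1 = 2)
(b(4) + (-64 - 73))² = (2 + (-64 - 73))² = (2 - 137)² = (-135)² = 18225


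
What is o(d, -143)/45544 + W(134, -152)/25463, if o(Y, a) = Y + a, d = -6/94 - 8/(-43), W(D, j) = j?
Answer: -5335836619/585931792078 ≈ -0.0091066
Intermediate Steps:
d = 247/2021 (d = -6*1/94 - 8*(-1/43) = -3/47 + 8/43 = 247/2021 ≈ 0.12222)
o(d, -143)/45544 + W(134, -152)/25463 = (247/2021 - 143)/45544 - 152/25463 = -288756/2021*1/45544 - 152*1/25463 = -72189/23011106 - 152/25463 = -5335836619/585931792078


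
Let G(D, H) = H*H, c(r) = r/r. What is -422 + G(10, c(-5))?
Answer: -421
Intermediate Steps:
c(r) = 1
G(D, H) = H²
-422 + G(10, c(-5)) = -422 + 1² = -422 + 1 = -421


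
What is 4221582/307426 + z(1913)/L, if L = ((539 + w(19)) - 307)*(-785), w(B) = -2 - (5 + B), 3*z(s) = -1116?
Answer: 170696596923/12428464615 ≈ 13.734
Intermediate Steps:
z(s) = -372 (z(s) = (⅓)*(-1116) = -372)
w(B) = -7 - B (w(B) = -2 + (-5 - B) = -7 - B)
L = -161710 (L = ((539 + (-7 - 1*19)) - 307)*(-785) = ((539 + (-7 - 19)) - 307)*(-785) = ((539 - 26) - 307)*(-785) = (513 - 307)*(-785) = 206*(-785) = -161710)
4221582/307426 + z(1913)/L = 4221582/307426 - 372/(-161710) = 4221582*(1/307426) - 372*(-1/161710) = 2110791/153713 + 186/80855 = 170696596923/12428464615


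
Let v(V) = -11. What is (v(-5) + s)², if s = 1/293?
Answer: 10381284/85849 ≈ 120.92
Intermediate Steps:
s = 1/293 ≈ 0.0034130
(v(-5) + s)² = (-11 + 1/293)² = (-3222/293)² = 10381284/85849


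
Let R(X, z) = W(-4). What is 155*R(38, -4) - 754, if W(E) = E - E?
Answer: -754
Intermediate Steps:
W(E) = 0
R(X, z) = 0
155*R(38, -4) - 754 = 155*0 - 754 = 0 - 754 = -754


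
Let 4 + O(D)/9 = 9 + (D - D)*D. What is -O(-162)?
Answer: -45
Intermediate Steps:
O(D) = 45 (O(D) = -36 + 9*(9 + (D - D)*D) = -36 + 9*(9 + 0*D) = -36 + 9*(9 + 0) = -36 + 9*9 = -36 + 81 = 45)
-O(-162) = -1*45 = -45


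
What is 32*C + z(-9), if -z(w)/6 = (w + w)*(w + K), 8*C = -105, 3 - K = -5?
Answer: -528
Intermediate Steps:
K = 8 (K = 3 - 1*(-5) = 3 + 5 = 8)
C = -105/8 (C = (⅛)*(-105) = -105/8 ≈ -13.125)
z(w) = -12*w*(8 + w) (z(w) = -6*(w + w)*(w + 8) = -6*2*w*(8 + w) = -12*w*(8 + w))
32*C + z(-9) = 32*(-105/8) - 12*(-9)*(8 - 9) = -420 - 12*(-9)*(-1) = -420 - 108 = -528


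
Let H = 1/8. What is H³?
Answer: 1/512 ≈ 0.0019531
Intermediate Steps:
H = ⅛ ≈ 0.12500
H³ = (⅛)³ = 1/512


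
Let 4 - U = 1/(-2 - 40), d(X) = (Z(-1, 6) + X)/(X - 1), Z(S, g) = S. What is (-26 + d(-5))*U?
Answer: -4225/42 ≈ -100.60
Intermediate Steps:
d(X) = 1 (d(X) = (-1 + X)/(X - 1) = (-1 + X)/(-1 + X) = 1)
U = 169/42 (U = 4 - 1/(-2 - 40) = 4 - 1/(-42) = 4 - 1*(-1/42) = 4 + 1/42 = 169/42 ≈ 4.0238)
(-26 + d(-5))*U = (-26 + 1)*(169/42) = -25*169/42 = -4225/42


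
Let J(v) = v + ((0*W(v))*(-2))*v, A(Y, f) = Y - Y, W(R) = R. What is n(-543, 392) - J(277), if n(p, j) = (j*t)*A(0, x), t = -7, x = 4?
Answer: -277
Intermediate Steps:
A(Y, f) = 0
n(p, j) = 0 (n(p, j) = (j*(-7))*0 = -7*j*0 = 0)
J(v) = v (J(v) = v + ((0*v)*(-2))*v = v + (0*(-2))*v = v + 0*v = v + 0 = v)
n(-543, 392) - J(277) = 0 - 1*277 = 0 - 277 = -277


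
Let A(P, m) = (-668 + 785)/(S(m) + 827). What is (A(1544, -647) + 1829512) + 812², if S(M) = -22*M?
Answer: 37484660333/15061 ≈ 2.4889e+6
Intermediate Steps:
A(P, m) = 117/(827 - 22*m) (A(P, m) = (-668 + 785)/(-22*m + 827) = 117/(827 - 22*m))
(A(1544, -647) + 1829512) + 812² = (-117/(-827 + 22*(-647)) + 1829512) + 812² = (-117/(-827 - 14234) + 1829512) + 659344 = (-117/(-15061) + 1829512) + 659344 = (-117*(-1/15061) + 1829512) + 659344 = (117/15061 + 1829512) + 659344 = 27554280349/15061 + 659344 = 37484660333/15061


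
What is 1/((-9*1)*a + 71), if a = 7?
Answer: ⅛ ≈ 0.12500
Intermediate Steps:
1/((-9*1)*a + 71) = 1/(-9*1*7 + 71) = 1/(-9*7 + 71) = 1/(-63 + 71) = 1/8 = ⅛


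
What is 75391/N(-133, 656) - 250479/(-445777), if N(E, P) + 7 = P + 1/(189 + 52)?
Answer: 8138602707877/69723980570 ≈ 116.73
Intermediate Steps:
N(E, P) = -1686/241 + P (N(E, P) = -7 + (P + 1/(189 + 52)) = -7 + (P + 1/241) = -7 + (1/241 + P) = -1686/241 + P)
75391/N(-133, 656) - 250479/(-445777) = 75391/(-1686/241 + 656) - 250479/(-445777) = 75391/(156410/241) - 250479*(-1/445777) = 75391*(241/156410) + 250479/445777 = 18169231/156410 + 250479/445777 = 8138602707877/69723980570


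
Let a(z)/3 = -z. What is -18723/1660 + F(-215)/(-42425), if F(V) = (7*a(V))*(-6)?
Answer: -5994831/563404 ≈ -10.640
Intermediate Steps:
a(z) = -3*z (a(z) = 3*(-z) = -3*z)
F(V) = 126*V (F(V) = (7*(-3*V))*(-6) = -21*V*(-6) = 126*V)
-18723/1660 + F(-215)/(-42425) = -18723/1660 + (126*(-215))/(-42425) = -18723*1/1660 - 27090*(-1/42425) = -18723/1660 + 5418/8485 = -5994831/563404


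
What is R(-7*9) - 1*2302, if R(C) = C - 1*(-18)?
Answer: -2347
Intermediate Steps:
R(C) = 18 + C (R(C) = C + 18 = 18 + C)
R(-7*9) - 1*2302 = (18 - 7*9) - 1*2302 = (18 - 63) - 2302 = -45 - 2302 = -2347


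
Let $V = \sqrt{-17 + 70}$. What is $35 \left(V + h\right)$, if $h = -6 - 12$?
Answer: $-630 + 35 \sqrt{53} \approx -375.2$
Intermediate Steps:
$h = -18$ ($h = -6 - 12 = -18$)
$V = \sqrt{53} \approx 7.2801$
$35 \left(V + h\right) = 35 \left(\sqrt{53} - 18\right) = 35 \left(-18 + \sqrt{53}\right) = -630 + 35 \sqrt{53}$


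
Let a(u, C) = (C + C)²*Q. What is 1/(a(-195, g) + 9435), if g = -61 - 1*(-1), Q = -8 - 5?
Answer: -1/177765 ≈ -5.6254e-6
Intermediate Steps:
Q = -13
g = -60 (g = -61 + 1 = -60)
a(u, C) = -52*C² (a(u, C) = (C + C)²*(-13) = (2*C)²*(-13) = (4*C²)*(-13) = -52*C²)
1/(a(-195, g) + 9435) = 1/(-52*(-60)² + 9435) = 1/(-52*3600 + 9435) = 1/(-187200 + 9435) = 1/(-177765) = -1/177765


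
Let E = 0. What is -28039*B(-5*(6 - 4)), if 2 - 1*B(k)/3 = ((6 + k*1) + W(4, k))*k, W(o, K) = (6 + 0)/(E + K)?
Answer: 3701148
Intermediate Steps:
W(o, K) = 6/K (W(o, K) = (6 + 0)/(0 + K) = 6/K)
B(k) = 6 - 3*k*(6 + k + 6/k) (B(k) = 6 - 3*((6 + k*1) + 6/k)*k = 6 - 3*((6 + k) + 6/k)*k = 6 - 3*(6 + k + 6/k)*k = 6 - 3*k*(6 + k + 6/k))
-28039*B(-5*(6 - 4)) = -28039*(-12 - (-90)*(6 - 4) - 3*25*(6 - 4)²) = -28039*(-12 - (-90)*2 - 3*(-5*2)²) = -28039*(-12 - 18*(-10) - 3*(-10)²) = -28039*(-12 + 180 - 3*100) = -28039*(-12 + 180 - 300) = -28039*(-132) = 3701148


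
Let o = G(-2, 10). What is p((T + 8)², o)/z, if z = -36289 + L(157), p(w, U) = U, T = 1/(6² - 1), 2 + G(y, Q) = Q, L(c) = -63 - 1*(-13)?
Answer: -8/36339 ≈ -0.00022015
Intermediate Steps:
L(c) = -50 (L(c) = -63 + 13 = -50)
G(y, Q) = -2 + Q
T = 1/35 (T = 1/(36 - 1) = 1/35 ≈ 0.028571)
o = 8 (o = -2 + 10 = 8)
z = -36339 (z = -36289 - 50 = -36339)
p((T + 8)², o)/z = 8/(-36339) = 8*(-1/36339) = -8/36339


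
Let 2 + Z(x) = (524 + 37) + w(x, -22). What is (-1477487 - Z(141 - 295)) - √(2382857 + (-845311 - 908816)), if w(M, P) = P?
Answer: -1478024 - √628730 ≈ -1.4788e+6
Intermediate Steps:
Z(x) = 537 (Z(x) = -2 + ((524 + 37) - 22) = -2 + (561 - 22) = -2 + 539 = 537)
(-1477487 - Z(141 - 295)) - √(2382857 + (-845311 - 908816)) = (-1477487 - 1*537) - √(2382857 + (-845311 - 908816)) = (-1477487 - 537) - √(2382857 - 1754127) = -1478024 - √628730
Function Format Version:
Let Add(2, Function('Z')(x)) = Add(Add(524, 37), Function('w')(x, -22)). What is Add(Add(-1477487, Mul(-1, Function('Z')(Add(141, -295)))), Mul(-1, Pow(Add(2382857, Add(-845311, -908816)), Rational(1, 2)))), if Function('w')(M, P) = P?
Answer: Add(-1478024, Mul(-1, Pow(628730, Rational(1, 2)))) ≈ -1.4788e+6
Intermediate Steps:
Function('Z')(x) = 537 (Function('Z')(x) = Add(-2, Add(Add(524, 37), -22)) = Add(-2, Add(561, -22)) = Add(-2, 539) = 537)
Add(Add(-1477487, Mul(-1, Function('Z')(Add(141, -295)))), Mul(-1, Pow(Add(2382857, Add(-845311, -908816)), Rational(1, 2)))) = Add(Add(-1477487, Mul(-1, 537)), Mul(-1, Pow(Add(2382857, Add(-845311, -908816)), Rational(1, 2)))) = Add(Add(-1477487, -537), Mul(-1, Pow(Add(2382857, -1754127), Rational(1, 2)))) = Add(-1478024, Mul(-1, Pow(628730, Rational(1, 2))))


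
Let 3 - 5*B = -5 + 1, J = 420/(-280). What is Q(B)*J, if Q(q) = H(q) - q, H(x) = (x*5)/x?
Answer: -27/5 ≈ -5.4000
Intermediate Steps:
H(x) = 5 (H(x) = (5*x)/x = 5)
J = -3/2 (J = 420*(-1/280) = -3/2 ≈ -1.5000)
B = 7/5 (B = ⅗ - (-5 + 1)/5 = ⅗ - ⅕*(-4) = ⅗ + ⅘ = 7/5 ≈ 1.4000)
Q(q) = 5 - q
Q(B)*J = (5 - 1*7/5)*(-3/2) = (5 - 7/5)*(-3/2) = (18/5)*(-3/2) = -27/5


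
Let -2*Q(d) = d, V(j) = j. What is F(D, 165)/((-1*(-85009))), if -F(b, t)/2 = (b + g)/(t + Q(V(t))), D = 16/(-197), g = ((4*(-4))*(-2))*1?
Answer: -8384/921072515 ≈ -9.1024e-6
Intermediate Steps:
Q(d) = -d/2
g = 32 (g = -16*(-2)*1 = 32*1 = 32)
D = -16/197 (D = 16*(-1/197) = -16/197 ≈ -0.081218)
F(b, t) = -4*(32 + b)/t (F(b, t) = -2*(b + 32)/(t - t/2) = -2*(32 + b)/(t/2) = -2*(32 + b)*2/t = -4*(32 + b)/t)
F(D, 165)/((-1*(-85009))) = (4*(-32 - 1*(-16/197))/165)/((-1*(-85009))) = (4*(1/165)*(-32 + 16/197))/85009 = (4*(1/165)*(-6288/197))*(1/85009) = -8384/10835*1/85009 = -8384/921072515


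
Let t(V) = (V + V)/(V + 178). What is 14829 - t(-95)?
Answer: 1230997/83 ≈ 14831.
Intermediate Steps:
t(V) = 2*V/(178 + V) (t(V) = (2*V)/(178 + V) = 2*V/(178 + V))
14829 - t(-95) = 14829 - 2*(-95)/(178 - 95) = 14829 - 2*(-95)/83 = 14829 - 1*(-190/83) = 14829 + 190/83 = 1230997/83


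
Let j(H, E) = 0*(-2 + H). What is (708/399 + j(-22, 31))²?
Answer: 55696/17689 ≈ 3.1486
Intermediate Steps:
j(H, E) = 0
(708/399 + j(-22, 31))² = (708/399 + 0)² = (708*(1/399) + 0)² = (236/133 + 0)² = (236/133)² = 55696/17689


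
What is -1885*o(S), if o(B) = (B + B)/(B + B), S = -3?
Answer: -1885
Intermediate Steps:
o(B) = 1 (o(B) = (2*B)/((2*B)) = (2*B)*(1/(2*B)) = 1)
-1885*o(S) = -1885*1 = -1885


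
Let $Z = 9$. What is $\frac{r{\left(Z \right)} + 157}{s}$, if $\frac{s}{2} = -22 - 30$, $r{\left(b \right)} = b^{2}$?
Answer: $- \frac{119}{52} \approx -2.2885$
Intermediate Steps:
$s = -104$ ($s = 2 \left(-22 - 30\right) = 2 \left(-52\right) = -104$)
$\frac{r{\left(Z \right)} + 157}{s} = \frac{9^{2} + 157}{-104} = - \frac{81 + 157}{104} = \left(- \frac{1}{104}\right) 238 = - \frac{119}{52}$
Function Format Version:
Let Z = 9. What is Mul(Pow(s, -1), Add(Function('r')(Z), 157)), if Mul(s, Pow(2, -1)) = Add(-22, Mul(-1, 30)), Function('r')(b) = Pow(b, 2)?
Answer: Rational(-119, 52) ≈ -2.2885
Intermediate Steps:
s = -104 (s = Mul(2, Add(-22, Mul(-1, 30))) = Mul(2, Add(-22, -30)) = Mul(2, -52) = -104)
Mul(Pow(s, -1), Add(Function('r')(Z), 157)) = Mul(Pow(-104, -1), Add(Pow(9, 2), 157)) = Mul(Rational(-1, 104), Add(81, 157)) = Mul(Rational(-1, 104), 238) = Rational(-119, 52)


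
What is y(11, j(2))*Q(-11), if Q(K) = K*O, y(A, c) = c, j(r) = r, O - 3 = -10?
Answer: 154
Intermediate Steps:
O = -7 (O = 3 - 10 = -7)
Q(K) = -7*K (Q(K) = K*(-7) = -7*K)
y(11, j(2))*Q(-11) = 2*(-7*(-11)) = 2*77 = 154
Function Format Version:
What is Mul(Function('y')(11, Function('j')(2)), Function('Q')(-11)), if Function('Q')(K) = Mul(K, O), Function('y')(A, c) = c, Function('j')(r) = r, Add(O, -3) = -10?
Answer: 154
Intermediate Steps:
O = -7 (O = Add(3, -10) = -7)
Function('Q')(K) = Mul(-7, K) (Function('Q')(K) = Mul(K, -7) = Mul(-7, K))
Mul(Function('y')(11, Function('j')(2)), Function('Q')(-11)) = Mul(2, Mul(-7, -11)) = Mul(2, 77) = 154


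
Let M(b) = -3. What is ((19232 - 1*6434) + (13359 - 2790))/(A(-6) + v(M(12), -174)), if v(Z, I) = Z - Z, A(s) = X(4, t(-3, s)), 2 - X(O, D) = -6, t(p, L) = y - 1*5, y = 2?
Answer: 23367/8 ≈ 2920.9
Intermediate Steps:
t(p, L) = -3 (t(p, L) = 2 - 1*5 = 2 - 5 = -3)
X(O, D) = 8 (X(O, D) = 2 - 1*(-6) = 2 + 6 = 8)
A(s) = 8
v(Z, I) = 0
((19232 - 1*6434) + (13359 - 2790))/(A(-6) + v(M(12), -174)) = ((19232 - 1*6434) + (13359 - 2790))/(8 + 0) = ((19232 - 6434) + 10569)/8 = (12798 + 10569)*(1/8) = 23367*(1/8) = 23367/8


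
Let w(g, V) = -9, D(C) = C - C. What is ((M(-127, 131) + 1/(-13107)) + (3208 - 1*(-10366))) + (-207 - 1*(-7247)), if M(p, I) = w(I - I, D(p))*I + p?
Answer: 253069955/13107 ≈ 19308.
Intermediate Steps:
D(C) = 0
M(p, I) = p - 9*I (M(p, I) = -9*I + p = p - 9*I)
((M(-127, 131) + 1/(-13107)) + (3208 - 1*(-10366))) + (-207 - 1*(-7247)) = (((-127 - 9*131) + 1/(-13107)) + (3208 - 1*(-10366))) + (-207 - 1*(-7247)) = (((-127 - 1179) - 1/13107) + (3208 + 10366)) + (-207 + 7247) = ((-1306 - 1/13107) + 13574) + 7040 = (-17117743/13107 + 13574) + 7040 = 160796675/13107 + 7040 = 253069955/13107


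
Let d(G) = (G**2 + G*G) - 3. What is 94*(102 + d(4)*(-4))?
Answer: -1316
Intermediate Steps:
d(G) = -3 + 2*G**2 (d(G) = (G**2 + G**2) - 3 = 2*G**2 - 3 = -3 + 2*G**2)
94*(102 + d(4)*(-4)) = 94*(102 + (-3 + 2*4**2)*(-4)) = 94*(102 + (-3 + 2*16)*(-4)) = 94*(102 + (-3 + 32)*(-4)) = 94*(102 + 29*(-4)) = 94*(102 - 116) = 94*(-14) = -1316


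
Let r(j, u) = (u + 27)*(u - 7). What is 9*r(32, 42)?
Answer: 21735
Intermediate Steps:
r(j, u) = (-7 + u)*(27 + u) (r(j, u) = (27 + u)*(-7 + u) = (-7 + u)*(27 + u))
9*r(32, 42) = 9*(-189 + 42**2 + 20*42) = 9*(-189 + 1764 + 840) = 9*2415 = 21735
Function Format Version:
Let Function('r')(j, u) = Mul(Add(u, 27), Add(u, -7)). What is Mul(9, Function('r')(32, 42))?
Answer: 21735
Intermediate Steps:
Function('r')(j, u) = Mul(Add(-7, u), Add(27, u)) (Function('r')(j, u) = Mul(Add(27, u), Add(-7, u)) = Mul(Add(-7, u), Add(27, u)))
Mul(9, Function('r')(32, 42)) = Mul(9, Add(-189, Pow(42, 2), Mul(20, 42))) = Mul(9, Add(-189, 1764, 840)) = Mul(9, 2415) = 21735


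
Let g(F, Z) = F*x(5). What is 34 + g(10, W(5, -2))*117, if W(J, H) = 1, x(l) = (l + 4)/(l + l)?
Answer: 1087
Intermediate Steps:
x(l) = (4 + l)/(2*l) (x(l) = (4 + l)/((2*l)) = (4 + l)*(1/(2*l)) = (4 + l)/(2*l))
g(F, Z) = 9*F/10 (g(F, Z) = F*((½)*(4 + 5)/5) = F*((½)*(⅕)*9) = F*(9/10) = 9*F/10)
34 + g(10, W(5, -2))*117 = 34 + ((9/10)*10)*117 = 34 + 9*117 = 34 + 1053 = 1087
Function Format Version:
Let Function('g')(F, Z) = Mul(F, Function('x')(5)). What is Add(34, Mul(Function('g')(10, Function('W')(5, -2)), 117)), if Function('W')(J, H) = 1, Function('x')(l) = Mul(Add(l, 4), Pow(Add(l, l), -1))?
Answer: 1087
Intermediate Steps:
Function('x')(l) = Mul(Rational(1, 2), Pow(l, -1), Add(4, l)) (Function('x')(l) = Mul(Add(4, l), Pow(Mul(2, l), -1)) = Mul(Add(4, l), Mul(Rational(1, 2), Pow(l, -1))) = Mul(Rational(1, 2), Pow(l, -1), Add(4, l)))
Function('g')(F, Z) = Mul(Rational(9, 10), F) (Function('g')(F, Z) = Mul(F, Mul(Rational(1, 2), Pow(5, -1), Add(4, 5))) = Mul(F, Mul(Rational(1, 2), Rational(1, 5), 9)) = Mul(F, Rational(9, 10)) = Mul(Rational(9, 10), F))
Add(34, Mul(Function('g')(10, Function('W')(5, -2)), 117)) = Add(34, Mul(Mul(Rational(9, 10), 10), 117)) = Add(34, Mul(9, 117)) = Add(34, 1053) = 1087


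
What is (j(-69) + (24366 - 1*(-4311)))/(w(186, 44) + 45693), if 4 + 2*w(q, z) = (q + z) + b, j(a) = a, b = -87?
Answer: 57216/91525 ≈ 0.62514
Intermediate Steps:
w(q, z) = -91/2 + q/2 + z/2 (w(q, z) = -2 + ((q + z) - 87)/2 = -2 + (-87 + q + z)/2 = -2 + (-87/2 + q/2 + z/2) = -91/2 + q/2 + z/2)
(j(-69) + (24366 - 1*(-4311)))/(w(186, 44) + 45693) = (-69 + (24366 - 1*(-4311)))/((-91/2 + (½)*186 + (½)*44) + 45693) = (-69 + (24366 + 4311))/((-91/2 + 93 + 22) + 45693) = (-69 + 28677)/(139/2 + 45693) = 28608/(91525/2) = 28608*(2/91525) = 57216/91525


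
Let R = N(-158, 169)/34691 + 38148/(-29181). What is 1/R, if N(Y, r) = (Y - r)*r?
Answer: -337439357/978673957 ≈ -0.34479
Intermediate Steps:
N(Y, r) = r*(Y - r)
R = -978673957/337439357 (R = (169*(-158 - 1*169))/34691 + 38148/(-29181) = (169*(-158 - 169))*(1/34691) + 38148*(-1/29181) = (169*(-327))*(1/34691) - 12716/9727 = -55263*1/34691 - 12716/9727 = -55263/34691 - 12716/9727 = -978673957/337439357 ≈ -2.9003)
1/R = 1/(-978673957/337439357) = -337439357/978673957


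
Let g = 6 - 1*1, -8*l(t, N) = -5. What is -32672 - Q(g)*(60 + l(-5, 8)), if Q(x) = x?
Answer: -263801/8 ≈ -32975.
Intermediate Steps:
l(t, N) = 5/8 (l(t, N) = -1/8*(-5) = 5/8)
g = 5 (g = 6 - 1 = 5)
-32672 - Q(g)*(60 + l(-5, 8)) = -32672 - 5*(60 + 5/8) = -32672 - 5*485/8 = -32672 - 1*2425/8 = -32672 - 2425/8 = -263801/8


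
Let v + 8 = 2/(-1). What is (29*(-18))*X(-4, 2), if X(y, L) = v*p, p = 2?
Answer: 10440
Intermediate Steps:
v = -10 (v = -8 + 2/(-1) = -8 + 2*(-1) = -8 - 2 = -10)
X(y, L) = -20 (X(y, L) = -10*2 = -20)
(29*(-18))*X(-4, 2) = (29*(-18))*(-20) = -522*(-20) = 10440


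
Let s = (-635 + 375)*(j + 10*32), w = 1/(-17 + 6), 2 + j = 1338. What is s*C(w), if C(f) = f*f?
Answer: -430560/121 ≈ -3558.3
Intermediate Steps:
j = 1336 (j = -2 + 1338 = 1336)
w = -1/11 (w = 1/(-11) = -1/11 ≈ -0.090909)
C(f) = f²
s = -430560 (s = (-635 + 375)*(1336 + 10*32) = -260*(1336 + 320) = -260*1656 = -430560)
s*C(w) = -430560*(-1/11)² = -430560*1/121 = -430560/121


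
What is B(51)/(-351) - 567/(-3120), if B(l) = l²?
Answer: -22553/3120 ≈ -7.2285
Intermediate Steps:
B(51)/(-351) - 567/(-3120) = 51²/(-351) - 567/(-3120) = 2601*(-1/351) - 567*(-1/3120) = -289/39 + 189/1040 = -22553/3120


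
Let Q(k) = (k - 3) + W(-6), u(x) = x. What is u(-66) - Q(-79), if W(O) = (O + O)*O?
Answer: -56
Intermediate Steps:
W(O) = 2*O**2 (W(O) = (2*O)*O = 2*O**2)
Q(k) = 69 + k (Q(k) = (k - 3) + 2*(-6)**2 = (-3 + k) + 2*36 = (-3 + k) + 72 = 69 + k)
u(-66) - Q(-79) = -66 - (69 - 79) = -66 - 1*(-10) = -66 + 10 = -56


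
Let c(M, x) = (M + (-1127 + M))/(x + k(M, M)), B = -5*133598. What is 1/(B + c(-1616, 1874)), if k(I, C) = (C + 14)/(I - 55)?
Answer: -1044352/697619120443 ≈ -1.4970e-6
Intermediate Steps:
B = -667990
k(I, C) = (14 + C)/(-55 + I)
c(M, x) = (-1127 + 2*M)/(x + (14 + M)/(-55 + M)) (c(M, x) = (M + (-1127 + M))/(x + (14 + M)/(-55 + M)) = (-1127 + 2*M)/(x + (14 + M)/(-55 + M)))
1/(B + c(-1616, 1874)) = 1/(-667990 + (-1127 + 2*(-1616))*(-55 - 1616)/(14 - 1616 + 1874*(-55 - 1616))) = 1/(-667990 + (-1127 - 3232)*(-1671)/(14 - 1616 + 1874*(-1671))) = 1/(-667990 - 4359*(-1671)/(14 - 1616 - 3131454)) = 1/(-667990 - 4359*(-1671)/(-3133056)) = 1/(-667990 - 1/3133056*(-4359)*(-1671)) = 1/(-667990 - 2427963/1044352) = 1/(-697619120443/1044352) = -1044352/697619120443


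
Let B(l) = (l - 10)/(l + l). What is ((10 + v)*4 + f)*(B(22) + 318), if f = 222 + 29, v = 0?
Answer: 1018791/11 ≈ 92617.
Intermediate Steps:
B(l) = (-10 + l)/(2*l) (B(l) = (-10 + l)/((2*l)) = (-10 + l)*(1/(2*l)) = (-10 + l)/(2*l))
f = 251
((10 + v)*4 + f)*(B(22) + 318) = ((10 + 0)*4 + 251)*((½)*(-10 + 22)/22 + 318) = (10*4 + 251)*((½)*(1/22)*12 + 318) = (40 + 251)*(3/11 + 318) = 291*(3501/11) = 1018791/11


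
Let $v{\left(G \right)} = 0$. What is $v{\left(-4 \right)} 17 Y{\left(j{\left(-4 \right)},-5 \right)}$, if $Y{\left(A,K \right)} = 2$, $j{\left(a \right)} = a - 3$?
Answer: $0$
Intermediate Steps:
$j{\left(a \right)} = -3 + a$ ($j{\left(a \right)} = a - 3 = -3 + a$)
$v{\left(-4 \right)} 17 Y{\left(j{\left(-4 \right)},-5 \right)} = 0 \cdot 17 \cdot 2 = 0 \cdot 2 = 0$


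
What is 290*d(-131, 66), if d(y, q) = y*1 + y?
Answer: -75980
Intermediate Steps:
d(y, q) = 2*y (d(y, q) = y + y = 2*y)
290*d(-131, 66) = 290*(2*(-131)) = 290*(-262) = -75980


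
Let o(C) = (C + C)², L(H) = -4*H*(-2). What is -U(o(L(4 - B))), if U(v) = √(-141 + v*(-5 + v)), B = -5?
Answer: -5*√17195115 ≈ -20734.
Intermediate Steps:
L(H) = 8*H
o(C) = 4*C² (o(C) = (2*C)² = 4*C²)
-U(o(L(4 - B))) = -√(-141 + (4*(8*(4 - 1*(-5)))²)² - 20*(8*(4 - 1*(-5)))²) = -√(-141 + (4*(8*(4 + 5))²)² - 20*(8*(4 + 5))²) = -√(-141 + (4*(8*9)²)² - 20*(8*9)²) = -√(-141 + (4*72²)² - 20*72²) = -√(-141 + (4*5184)² - 20*5184) = -√(-141 + 20736² - 5*20736) = -√(-141 + 429981696 - 103680) = -√429877875 = -5*√17195115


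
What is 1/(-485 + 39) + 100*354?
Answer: 15788399/446 ≈ 35400.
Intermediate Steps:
1/(-485 + 39) + 100*354 = 1/(-446) + 35400 = -1/446 + 35400 = 15788399/446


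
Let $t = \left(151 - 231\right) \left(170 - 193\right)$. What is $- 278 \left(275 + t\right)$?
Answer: $-587970$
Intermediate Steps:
$t = 1840$ ($t = \left(-80\right) \left(-23\right) = 1840$)
$- 278 \left(275 + t\right) = - 278 \left(275 + 1840\right) = \left(-278\right) 2115 = -587970$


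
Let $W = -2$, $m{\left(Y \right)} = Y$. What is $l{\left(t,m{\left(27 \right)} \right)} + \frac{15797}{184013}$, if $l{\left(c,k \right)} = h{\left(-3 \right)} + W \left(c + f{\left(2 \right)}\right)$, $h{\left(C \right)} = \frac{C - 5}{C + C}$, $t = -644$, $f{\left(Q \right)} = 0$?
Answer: $\frac{711809675}{552039} \approx 1289.4$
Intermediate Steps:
$h{\left(C \right)} = \frac{-5 + C}{2 C}$
$l{\left(c,k \right)} = \frac{4}{3} - 2 c$ ($l{\left(c,k \right)} = \frac{-5 - 3}{2 \left(-3\right)} - 2 \left(c + 0\right) = \frac{1}{2} \left(- \frac{1}{3}\right) \left(-8\right) - 2 c = \frac{4}{3} - 2 c$)
$l{\left(t,m{\left(27 \right)} \right)} + \frac{15797}{184013} = \left(\frac{4}{3} - -1288\right) + \frac{15797}{184013} = \left(\frac{4}{3} + 1288\right) + 15797 \cdot \frac{1}{184013} = \frac{3868}{3} + \frac{15797}{184013} = \frac{711809675}{552039}$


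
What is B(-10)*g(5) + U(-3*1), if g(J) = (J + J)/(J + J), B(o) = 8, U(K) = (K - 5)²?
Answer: 72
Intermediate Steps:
U(K) = (-5 + K)²
g(J) = 1 (g(J) = (2*J)/((2*J)) = (2*J)*(1/(2*J)) = 1)
B(-10)*g(5) + U(-3*1) = 8*1 + (-5 - 3*1)² = 8 + (-5 - 3)² = 8 + (-8)² = 8 + 64 = 72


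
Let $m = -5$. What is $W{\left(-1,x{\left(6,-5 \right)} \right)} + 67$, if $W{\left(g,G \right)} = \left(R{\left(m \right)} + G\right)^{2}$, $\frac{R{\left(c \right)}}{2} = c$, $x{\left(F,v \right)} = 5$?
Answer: $92$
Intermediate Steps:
$R{\left(c \right)} = 2 c$
$W{\left(g,G \right)} = \left(-10 + G\right)^{2}$ ($W{\left(g,G \right)} = \left(2 \left(-5\right) + G\right)^{2} = \left(-10 + G\right)^{2}$)
$W{\left(-1,x{\left(6,-5 \right)} \right)} + 67 = \left(-10 + 5\right)^{2} + 67 = \left(-5\right)^{2} + 67 = 25 + 67 = 92$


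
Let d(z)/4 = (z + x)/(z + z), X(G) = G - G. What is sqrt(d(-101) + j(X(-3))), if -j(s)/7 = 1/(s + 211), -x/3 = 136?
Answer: sqrt(4562493301)/21311 ≈ 3.1695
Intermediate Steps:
x = -408 (x = -3*136 = -408)
X(G) = 0
j(s) = -7/(211 + s) (j(s) = -7/(s + 211) = -7/(211 + s))
d(z) = 2*(-408 + z)/z (d(z) = 4*((z - 408)/(z + z)) = 4*((-408 + z)/((2*z))) = 4*((-408 + z)*(1/(2*z))) = 4*((-408 + z)/(2*z)) = 2*(-408 + z)/z)
sqrt(d(-101) + j(X(-3))) = sqrt((2 - 816/(-101)) - 7/(211 + 0)) = sqrt((2 - 816*(-1/101)) - 7/211) = sqrt((2 + 816/101) - 7*1/211) = sqrt(1018/101 - 7/211) = sqrt(214091/21311) = sqrt(4562493301)/21311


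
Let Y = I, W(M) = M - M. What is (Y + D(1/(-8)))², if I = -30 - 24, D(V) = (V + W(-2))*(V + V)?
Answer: 2982529/1024 ≈ 2912.6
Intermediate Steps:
W(M) = 0
D(V) = 2*V² (D(V) = (V + 0)*(V + V) = V*(2*V) = 2*V²)
I = -54
Y = -54
(Y + D(1/(-8)))² = (-54 + 2*(1/(-8))²)² = (-54 + 2*(-⅛)²)² = (-54 + 2*(1/64))² = (-54 + 1/32)² = (-1727/32)² = 2982529/1024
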